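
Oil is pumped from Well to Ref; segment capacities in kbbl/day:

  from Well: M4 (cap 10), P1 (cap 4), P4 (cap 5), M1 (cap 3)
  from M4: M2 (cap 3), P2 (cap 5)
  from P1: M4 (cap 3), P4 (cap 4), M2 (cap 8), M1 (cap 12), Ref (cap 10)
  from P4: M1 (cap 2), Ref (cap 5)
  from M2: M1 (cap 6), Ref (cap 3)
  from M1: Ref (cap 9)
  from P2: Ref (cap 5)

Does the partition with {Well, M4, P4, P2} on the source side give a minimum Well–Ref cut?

No — its capacity is 22, but the minimum cut has capacity 20.

Given cut capacity: 4 + 3 + 3 + 2 + 5 + 5 = 22.
Augment Well→P1→Ref: bottleneck 4, flow now 4.
Augment Well→P4→Ref: bottleneck 5, flow now 9.
Augment Well→M1→Ref: bottleneck 3, flow now 12.
Augment Well→M4→M2→Ref: bottleneck 3, flow now 15.
Augment Well→M4→P2→Ref: bottleneck 5, flow now 20.
No augmenting path remains; maximum flow = 20.
In the residual graph, reachable from Well: {Well, M4}.
Min-cut edges: Well→P1 (4), Well→P4 (5), Well→M1 (3), M4→M2 (3), M4→P2 (5); capacity 4 + 5 + 3 + 3 + 5 = 20.
Cut capacity 22 exceeds the max flow 20, so it is not minimum.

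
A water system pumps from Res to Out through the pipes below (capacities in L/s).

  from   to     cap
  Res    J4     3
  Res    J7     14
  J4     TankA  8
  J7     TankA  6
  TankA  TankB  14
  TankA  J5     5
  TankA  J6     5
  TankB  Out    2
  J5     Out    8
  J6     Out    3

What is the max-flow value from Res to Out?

9

Augment Res→J4→TankA→TankB→Out: bottleneck 2, flow now 2.
Augment Res→J4→TankA→J5→Out: bottleneck 1, flow now 3.
Augment Res→J7→TankA→J5→Out: bottleneck 4, flow now 7.
Augment Res→J7→TankA→J6→Out: bottleneck 2, flow now 9.
No augmenting path remains; maximum flow = 9.
In the residual graph, reachable from Res: {Res, J7}.
Min-cut edges: Res→J4 (3), J7→TankA (6); capacity 3 + 6 = 9.
This cut is saturated, so no flow can exceed 9.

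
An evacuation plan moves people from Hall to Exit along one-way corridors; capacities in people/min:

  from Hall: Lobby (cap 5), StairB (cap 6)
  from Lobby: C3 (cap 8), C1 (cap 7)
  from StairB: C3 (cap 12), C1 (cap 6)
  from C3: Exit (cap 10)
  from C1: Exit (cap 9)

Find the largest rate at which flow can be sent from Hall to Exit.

Augment Hall→Lobby→C3→Exit: bottleneck 5, flow now 5.
Augment Hall→StairB→C3→Exit: bottleneck 5, flow now 10.
Augment Hall→StairB→C1→Exit: bottleneck 1, flow now 11.
No augmenting path remains; maximum flow = 11.
In the residual graph, reachable from Hall: {Hall}.
Min-cut edges: Hall→Lobby (5), Hall→StairB (6); capacity 5 + 6 = 11.
This cut is saturated, so no flow can exceed 11.

11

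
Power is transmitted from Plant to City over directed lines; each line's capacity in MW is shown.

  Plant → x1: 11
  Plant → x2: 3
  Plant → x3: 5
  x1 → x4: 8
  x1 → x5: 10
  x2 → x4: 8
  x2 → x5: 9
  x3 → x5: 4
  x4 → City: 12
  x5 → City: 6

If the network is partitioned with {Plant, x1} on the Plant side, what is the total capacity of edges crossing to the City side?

26

Edges leaving {Plant, x1}: Plant→x2 (3), Plant→x3 (5), x1→x4 (8), x1→x5 (10).
Cut capacity = 3 + 5 + 8 + 10 = 26.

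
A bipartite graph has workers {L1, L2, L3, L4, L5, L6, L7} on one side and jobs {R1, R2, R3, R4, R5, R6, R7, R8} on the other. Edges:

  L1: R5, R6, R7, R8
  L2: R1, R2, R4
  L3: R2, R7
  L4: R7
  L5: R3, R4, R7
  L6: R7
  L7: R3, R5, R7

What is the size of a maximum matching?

6

Unit-capacity flow: source→left, listed edges, right→sink; max matching = max flow.
Augmenting path L1→R5 (+1); matched 1.
Augmenting path L2→R1 (+1); matched 2.
Augmenting path L3→R2 (+1); matched 3.
Augmenting path L4→R7 (+1); matched 4.
Augmenting path L5→R3 (+1); matched 5.
Augmenting path L7→R3→L5→R4 (+1); matched 6.
No augmenting path remains; maximum matching = 6.
König certificate: {L1, L2, L3, L5, L7, R7} is a vertex cover of size 6 (every listed pair touches it), so no matching can be larger.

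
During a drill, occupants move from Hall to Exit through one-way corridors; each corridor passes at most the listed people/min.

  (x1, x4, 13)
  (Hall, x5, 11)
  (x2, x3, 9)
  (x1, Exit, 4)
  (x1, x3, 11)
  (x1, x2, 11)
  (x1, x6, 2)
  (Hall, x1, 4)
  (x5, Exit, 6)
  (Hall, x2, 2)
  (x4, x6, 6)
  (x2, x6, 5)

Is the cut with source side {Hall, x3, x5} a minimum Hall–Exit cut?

No — its capacity is 12, but the minimum cut has capacity 10.

Given cut capacity: 4 + 2 + 6 = 12.
Augment Hall→x1→Exit: bottleneck 4, flow now 4.
Augment Hall→x5→Exit: bottleneck 6, flow now 10.
No augmenting path remains; maximum flow = 10.
In the residual graph, reachable from Hall: {Hall, x2, x3, x5, x6}.
Min-cut edges: Hall→x1 (4), x5→Exit (6); capacity 4 + 6 = 10.
Cut capacity 12 exceeds the max flow 10, so it is not minimum.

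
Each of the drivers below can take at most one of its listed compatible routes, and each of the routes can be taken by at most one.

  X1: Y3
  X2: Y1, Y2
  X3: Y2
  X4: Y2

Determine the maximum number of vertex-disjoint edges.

3

Unit-capacity flow: source→left, listed edges, right→sink; max matching = max flow.
Augmenting path X1→Y3 (+1); matched 1.
Augmenting path X2→Y1 (+1); matched 2.
Augmenting path X3→Y2 (+1); matched 3.
No augmenting path remains; maximum matching = 3.
König certificate: {X1, X2, Y2} is a vertex cover of size 3 (every listed pair touches it), so no matching can be larger.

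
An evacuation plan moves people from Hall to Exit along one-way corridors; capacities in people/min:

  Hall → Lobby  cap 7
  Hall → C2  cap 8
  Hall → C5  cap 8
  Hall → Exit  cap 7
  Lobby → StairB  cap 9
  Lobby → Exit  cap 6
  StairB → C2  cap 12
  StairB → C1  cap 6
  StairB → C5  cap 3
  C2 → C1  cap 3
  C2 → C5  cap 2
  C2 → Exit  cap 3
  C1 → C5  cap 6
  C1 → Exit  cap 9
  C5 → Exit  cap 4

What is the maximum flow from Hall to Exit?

Augment Hall→Exit: bottleneck 7, flow now 7.
Augment Hall→Lobby→Exit: bottleneck 6, flow now 13.
Augment Hall→C2→Exit: bottleneck 3, flow now 16.
Augment Hall→C5→Exit: bottleneck 4, flow now 20.
Augment Hall→C2→C1→Exit: bottleneck 3, flow now 23.
Augment Hall→Lobby→StairB→C1→Exit: bottleneck 1, flow now 24.
No augmenting path remains; maximum flow = 24.
In the residual graph, reachable from Hall: {Hall, C2, C5}.
Min-cut edges: Hall→Lobby (7), Hall→Exit (7), C2→C1 (3), C2→Exit (3), C5→Exit (4); capacity 7 + 7 + 3 + 3 + 4 = 24.
This cut is saturated, so no flow can exceed 24.

24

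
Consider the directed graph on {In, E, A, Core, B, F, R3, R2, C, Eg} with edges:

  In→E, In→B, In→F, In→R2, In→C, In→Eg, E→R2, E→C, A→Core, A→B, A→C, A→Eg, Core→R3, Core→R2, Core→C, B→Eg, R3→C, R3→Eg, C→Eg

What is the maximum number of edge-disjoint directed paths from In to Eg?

Assign every edge capacity 1; by Menger, the answer equals the max flow.
Path In→Eg (+1); total 1.
Path In→B→Eg (+1); total 2.
Path In→C→Eg (+1); total 3.
No residual In→Eg path; max flow = 3.
Certifying cut of size 3: {C→Eg, In→B, In→Eg}.

3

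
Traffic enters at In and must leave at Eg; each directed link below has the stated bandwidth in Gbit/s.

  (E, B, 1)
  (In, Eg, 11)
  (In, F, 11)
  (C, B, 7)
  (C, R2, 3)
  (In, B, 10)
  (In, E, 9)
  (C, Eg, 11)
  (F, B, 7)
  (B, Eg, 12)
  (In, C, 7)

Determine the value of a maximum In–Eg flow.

Augment In→Eg: bottleneck 11, flow now 11.
Augment In→C→Eg: bottleneck 7, flow now 18.
Augment In→B→Eg: bottleneck 10, flow now 28.
Augment In→F→B→Eg: bottleneck 2, flow now 30.
No augmenting path remains; maximum flow = 30.
In the residual graph, reachable from In: {In, F, B, E}.
Min-cut edges: In→C (7), In→Eg (11), B→Eg (12); capacity 7 + 11 + 12 = 30.
This cut is saturated, so no flow can exceed 30.

30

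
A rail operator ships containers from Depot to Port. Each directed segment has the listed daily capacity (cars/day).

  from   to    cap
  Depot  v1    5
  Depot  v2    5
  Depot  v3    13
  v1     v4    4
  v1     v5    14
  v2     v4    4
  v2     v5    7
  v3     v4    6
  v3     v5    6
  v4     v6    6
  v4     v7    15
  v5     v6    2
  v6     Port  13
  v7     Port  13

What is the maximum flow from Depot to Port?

16

Augment Depot→v1→v4→v6→Port: bottleneck 4, flow now 4.
Augment Depot→v1→v5→v6→Port: bottleneck 1, flow now 5.
Augment Depot→v2→v4→v6→Port: bottleneck 2, flow now 7.
Augment Depot→v2→v4→v7→Port: bottleneck 2, flow now 9.
Augment Depot→v2→v5→v6→Port: bottleneck 1, flow now 10.
Augment Depot→v3→v4→v7→Port: bottleneck 6, flow now 16.
No augmenting path remains; maximum flow = 16.
In the residual graph, reachable from Depot: {Depot, v1, v2, v3, v5}.
Min-cut edges: v1→v4 (4), v2→v4 (4), v3→v4 (6), v5→v6 (2); capacity 4 + 4 + 6 + 2 = 16.
This cut is saturated, so no flow can exceed 16.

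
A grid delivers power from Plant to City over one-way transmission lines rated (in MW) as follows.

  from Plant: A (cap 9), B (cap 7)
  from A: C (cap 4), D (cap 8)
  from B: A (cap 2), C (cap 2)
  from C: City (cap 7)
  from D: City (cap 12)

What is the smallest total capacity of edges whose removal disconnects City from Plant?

13

Augment Plant→A→C→City: bottleneck 4, flow now 4.
Augment Plant→A→D→City: bottleneck 5, flow now 9.
Augment Plant→B→C→City: bottleneck 2, flow now 11.
Augment Plant→B→A→D→City: bottleneck 2, flow now 13.
No augmenting path remains; maximum flow = 13.
By max-flow min-cut, the minimum cut capacity equals the max flow.
In the residual graph, reachable from Plant: {Plant, B}.
Min-cut edges: Plant→A (9), B→A (2), B→C (2); capacity 9 + 2 + 2 = 13.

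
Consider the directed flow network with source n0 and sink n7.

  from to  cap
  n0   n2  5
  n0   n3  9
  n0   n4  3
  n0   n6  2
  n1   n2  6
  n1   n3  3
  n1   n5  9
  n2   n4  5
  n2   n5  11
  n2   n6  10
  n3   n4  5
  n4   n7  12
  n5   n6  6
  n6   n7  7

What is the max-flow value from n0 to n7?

15

Augment n0→n4→n7: bottleneck 3, flow now 3.
Augment n0→n6→n7: bottleneck 2, flow now 5.
Augment n0→n2→n4→n7: bottleneck 5, flow now 10.
Augment n0→n3→n4→n7: bottleneck 4, flow now 14.
Augment n0→n3→n4→n2→n6→n7: bottleneck 1, flow now 15. (uses reverse residual edge)
No augmenting path remains; maximum flow = 15.
In the residual graph, reachable from n0: {n0, n3}.
Min-cut edges: n0→n2 (5), n0→n4 (3), n0→n6 (2), n3→n4 (5); capacity 5 + 3 + 2 + 5 = 15.
This cut is saturated, so no flow can exceed 15.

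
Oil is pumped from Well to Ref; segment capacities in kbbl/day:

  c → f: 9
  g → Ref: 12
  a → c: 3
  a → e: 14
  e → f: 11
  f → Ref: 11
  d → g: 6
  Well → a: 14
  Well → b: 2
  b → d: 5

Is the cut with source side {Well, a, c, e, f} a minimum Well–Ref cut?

Given cut capacity: 2 + 11 = 13.
Augment Well→a→c→f→Ref: bottleneck 3, flow now 3.
Augment Well→a→e→f→Ref: bottleneck 8, flow now 11.
Augment Well→b→d→g→Ref: bottleneck 2, flow now 13.
No augmenting path remains; maximum flow = 13.
Cut capacity 13 equals the max flow, so it is a minimum cut.

Yes — it is a minimum cut (capacity 13).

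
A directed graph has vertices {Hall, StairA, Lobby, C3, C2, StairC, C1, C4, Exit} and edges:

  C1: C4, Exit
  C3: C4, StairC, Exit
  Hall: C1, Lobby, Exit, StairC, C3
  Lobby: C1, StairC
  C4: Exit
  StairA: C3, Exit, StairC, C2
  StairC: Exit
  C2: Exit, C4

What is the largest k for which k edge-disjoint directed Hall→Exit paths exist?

Assign every edge capacity 1; by Menger, the answer equals the max flow.
Path Hall→Exit (+1); total 1.
Path Hall→C3→Exit (+1); total 2.
Path Hall→StairC→Exit (+1); total 3.
Path Hall→C1→Exit (+1); total 4.
Path Hall→Lobby→C1→C4→Exit (+1); total 5.
No residual Hall→Exit path; max flow = 5.
Certifying cut of size 5: {Hall→C1, Hall→C3, Hall→Exit, Hall→Lobby, Hall→StairC}.

5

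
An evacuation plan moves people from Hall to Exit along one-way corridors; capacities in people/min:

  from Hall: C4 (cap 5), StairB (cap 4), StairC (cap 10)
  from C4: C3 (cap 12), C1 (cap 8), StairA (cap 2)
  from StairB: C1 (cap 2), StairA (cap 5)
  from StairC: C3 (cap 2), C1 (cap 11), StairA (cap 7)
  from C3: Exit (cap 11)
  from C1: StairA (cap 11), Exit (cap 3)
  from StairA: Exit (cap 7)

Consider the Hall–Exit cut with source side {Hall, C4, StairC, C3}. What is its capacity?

Edges leaving {Hall, C4, StairC, C3}: Hall→StairB (4), C4→C1 (8), C4→StairA (2), StairC→C1 (11), StairC→StairA (7), C3→Exit (11).
Cut capacity = 4 + 8 + 2 + 11 + 7 + 11 = 43.

43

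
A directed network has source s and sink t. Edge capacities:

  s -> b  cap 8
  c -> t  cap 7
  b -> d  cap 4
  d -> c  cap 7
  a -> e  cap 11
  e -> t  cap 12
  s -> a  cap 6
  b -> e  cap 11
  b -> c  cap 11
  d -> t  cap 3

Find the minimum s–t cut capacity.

Augment s→a→e→t: bottleneck 6, flow now 6.
Augment s→b→c→t: bottleneck 7, flow now 13.
Augment s→b→d→t: bottleneck 1, flow now 14.
No augmenting path remains; maximum flow = 14.
By max-flow min-cut, the minimum cut capacity equals the max flow.
In the residual graph, reachable from s: {s}.
Min-cut edges: s→a (6), s→b (8); capacity 6 + 8 = 14.

14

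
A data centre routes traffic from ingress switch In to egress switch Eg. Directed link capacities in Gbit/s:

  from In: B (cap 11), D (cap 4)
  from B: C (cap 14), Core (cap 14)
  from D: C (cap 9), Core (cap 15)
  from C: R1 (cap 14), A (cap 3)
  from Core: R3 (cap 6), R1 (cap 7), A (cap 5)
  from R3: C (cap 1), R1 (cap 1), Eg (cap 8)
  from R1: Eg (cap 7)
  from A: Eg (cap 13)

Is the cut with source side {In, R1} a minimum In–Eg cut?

No — its capacity is 22, but the minimum cut has capacity 15.

Given cut capacity: 11 + 4 + 7 = 22.
Augment In→B→C→R1→Eg: bottleneck 7, flow now 7.
Augment In→B→C→A→Eg: bottleneck 3, flow now 10.
Augment In→B→Core→R3→Eg: bottleneck 1, flow now 11.
Augment In→D→Core→R3→Eg: bottleneck 4, flow now 15.
No augmenting path remains; maximum flow = 15.
In the residual graph, reachable from In: {In}.
Min-cut edges: In→B (11), In→D (4); capacity 11 + 4 = 15.
Cut capacity 22 exceeds the max flow 15, so it is not minimum.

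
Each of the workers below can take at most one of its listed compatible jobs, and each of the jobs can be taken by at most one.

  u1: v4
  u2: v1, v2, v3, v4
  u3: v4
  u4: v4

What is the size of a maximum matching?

2

Unit-capacity flow: source→left, listed edges, right→sink; max matching = max flow.
Augmenting path u1→v4 (+1); matched 1.
Augmenting path u2→v1 (+1); matched 2.
No augmenting path remains; maximum matching = 2.
König certificate: {u2, v4} is a vertex cover of size 2 (every listed pair touches it), so no matching can be larger.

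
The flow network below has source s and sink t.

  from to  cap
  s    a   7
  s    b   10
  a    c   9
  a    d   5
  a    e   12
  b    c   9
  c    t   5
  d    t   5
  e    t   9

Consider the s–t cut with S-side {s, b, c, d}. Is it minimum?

No — its capacity is 17, but the minimum cut has capacity 12.

Given cut capacity: 7 + 5 + 5 = 17.
Augment s→a→c→t: bottleneck 5, flow now 5.
Augment s→a→d→t: bottleneck 2, flow now 7.
Augment s→b→c→a→d→t: bottleneck 3, flow now 10. (uses reverse residual edge)
Augment s→b→c→a→e→t: bottleneck 2, flow now 12. (uses reverse residual edge)
No augmenting path remains; maximum flow = 12.
In the residual graph, reachable from s: {s, b, c}.
Min-cut edges: s→a (7), c→t (5); capacity 7 + 5 = 12.
Cut capacity 17 exceeds the max flow 12, so it is not minimum.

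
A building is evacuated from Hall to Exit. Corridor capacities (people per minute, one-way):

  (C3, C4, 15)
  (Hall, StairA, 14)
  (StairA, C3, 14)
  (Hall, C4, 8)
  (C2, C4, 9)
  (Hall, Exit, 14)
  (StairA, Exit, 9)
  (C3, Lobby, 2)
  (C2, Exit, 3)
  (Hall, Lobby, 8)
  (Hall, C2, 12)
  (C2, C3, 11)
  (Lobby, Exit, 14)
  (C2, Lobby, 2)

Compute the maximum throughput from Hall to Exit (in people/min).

Augment Hall→Exit: bottleneck 14, flow now 14.
Augment Hall→C2→Exit: bottleneck 3, flow now 17.
Augment Hall→StairA→Exit: bottleneck 9, flow now 26.
Augment Hall→Lobby→Exit: bottleneck 8, flow now 34.
Augment Hall→C2→Lobby→Exit: bottleneck 2, flow now 36.
Augment Hall→C2→C3→Lobby→Exit: bottleneck 2, flow now 38.
No augmenting path remains; maximum flow = 38.
In the residual graph, reachable from Hall: {Hall, C2, StairA, C3, C4}.
Min-cut edges: Hall→Lobby (8), Hall→Exit (14), C2→Lobby (2), C2→Exit (3), StairA→Exit (9), C3→Lobby (2); capacity 8 + 14 + 2 + 3 + 9 + 2 = 38.
This cut is saturated, so no flow can exceed 38.

38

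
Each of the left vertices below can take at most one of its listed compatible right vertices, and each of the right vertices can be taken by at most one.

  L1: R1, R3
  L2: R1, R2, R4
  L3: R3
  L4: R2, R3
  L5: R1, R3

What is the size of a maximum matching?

4

Unit-capacity flow: source→left, listed edges, right→sink; max matching = max flow.
Augmenting path L1→R1 (+1); matched 1.
Augmenting path L2→R2 (+1); matched 2.
Augmenting path L3→R3 (+1); matched 3.
Augmenting path L4→R2→L2→R4 (+1); matched 4.
No augmenting path remains; maximum matching = 4.
König certificate: {L2, L4, R1, R3} is a vertex cover of size 4 (every listed pair touches it), so no matching can be larger.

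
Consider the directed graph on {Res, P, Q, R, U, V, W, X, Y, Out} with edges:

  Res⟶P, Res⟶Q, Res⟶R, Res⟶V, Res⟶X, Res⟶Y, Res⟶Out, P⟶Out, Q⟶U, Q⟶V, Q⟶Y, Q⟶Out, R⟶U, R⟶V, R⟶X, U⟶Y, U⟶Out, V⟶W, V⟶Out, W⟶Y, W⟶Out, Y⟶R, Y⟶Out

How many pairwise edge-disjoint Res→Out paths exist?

Assign every edge capacity 1; by Menger, the answer equals the max flow.
Path Res→Out (+1); total 1.
Path Res→P→Out (+1); total 2.
Path Res→Q→Out (+1); total 3.
Path Res→V→Out (+1); total 4.
Path Res→Y→Out (+1); total 5.
Path Res→R→U→Out (+1); total 6.
No residual Res→Out path; max flow = 6.
Certifying cut of size 6: {Res→Out, Res→P, Res→Q, Res→R, Res→V, Res→Y}.

6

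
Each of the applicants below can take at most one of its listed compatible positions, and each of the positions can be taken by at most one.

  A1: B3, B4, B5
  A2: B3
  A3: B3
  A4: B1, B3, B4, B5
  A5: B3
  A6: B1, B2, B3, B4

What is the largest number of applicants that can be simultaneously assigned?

4

Unit-capacity flow: source→left, listed edges, right→sink; max matching = max flow.
Augmenting path A1→B3 (+1); matched 1.
Augmenting path A4→B1 (+1); matched 2.
Augmenting path A6→B2 (+1); matched 3.
Augmenting path A2→B3→A1→B4 (+1); matched 4.
No augmenting path remains; maximum matching = 4.
König certificate: {A1, A4, A6, B3} is a vertex cover of size 4 (every listed pair touches it), so no matching can be larger.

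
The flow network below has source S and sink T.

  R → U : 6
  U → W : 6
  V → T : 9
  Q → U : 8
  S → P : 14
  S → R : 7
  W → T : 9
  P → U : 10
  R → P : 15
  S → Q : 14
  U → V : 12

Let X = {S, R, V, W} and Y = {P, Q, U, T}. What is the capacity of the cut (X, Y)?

67

Edges leaving {S, R, V, W}: S→P (14), S→Q (14), R→P (15), R→U (6), V→T (9), W→T (9).
Cut capacity = 14 + 14 + 15 + 6 + 9 + 9 = 67.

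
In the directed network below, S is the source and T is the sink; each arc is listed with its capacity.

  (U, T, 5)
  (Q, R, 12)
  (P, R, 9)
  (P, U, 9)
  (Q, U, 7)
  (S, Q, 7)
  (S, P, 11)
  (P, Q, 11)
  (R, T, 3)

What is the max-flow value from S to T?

Augment S→P→R→T: bottleneck 3, flow now 3.
Augment S→P→U→T: bottleneck 5, flow now 8.
No augmenting path remains; maximum flow = 8.
In the residual graph, reachable from S: {S, P, Q, R, U}.
Min-cut edges: R→T (3), U→T (5); capacity 3 + 5 = 8.
This cut is saturated, so no flow can exceed 8.

8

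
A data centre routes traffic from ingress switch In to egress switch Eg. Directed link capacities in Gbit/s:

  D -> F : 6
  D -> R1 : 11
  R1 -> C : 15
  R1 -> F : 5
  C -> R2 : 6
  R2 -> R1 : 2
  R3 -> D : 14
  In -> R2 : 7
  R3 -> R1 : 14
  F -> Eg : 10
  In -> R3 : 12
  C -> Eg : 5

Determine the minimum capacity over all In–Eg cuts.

14

Augment In→R2→R1→C→Eg: bottleneck 2, flow now 2.
Augment In→R3→R1→C→Eg: bottleneck 3, flow now 5.
Augment In→R3→R1→F→Eg: bottleneck 5, flow now 10.
Augment In→R3→D→F→Eg: bottleneck 4, flow now 14.
No augmenting path remains; maximum flow = 14.
By max-flow min-cut, the minimum cut capacity equals the max flow.
In the residual graph, reachable from In: {In, R2}.
Min-cut edges: In→R3 (12), R2→R1 (2); capacity 12 + 2 = 14.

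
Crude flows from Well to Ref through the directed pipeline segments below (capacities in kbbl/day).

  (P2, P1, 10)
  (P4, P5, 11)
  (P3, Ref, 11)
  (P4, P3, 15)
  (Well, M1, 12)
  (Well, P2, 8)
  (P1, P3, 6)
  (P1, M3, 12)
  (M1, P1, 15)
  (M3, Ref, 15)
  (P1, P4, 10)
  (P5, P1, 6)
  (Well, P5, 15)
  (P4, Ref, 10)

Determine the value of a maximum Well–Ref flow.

Augment Well→P5→P1→P4→Ref: bottleneck 6, flow now 6.
Augment Well→P2→P1→P4→Ref: bottleneck 4, flow now 10.
Augment Well→P2→P1→P3→Ref: bottleneck 4, flow now 14.
Augment Well→M1→P1→P3→Ref: bottleneck 2, flow now 16.
Augment Well→M1→P1→M3→Ref: bottleneck 10, flow now 26.
No augmenting path remains; maximum flow = 26.
In the residual graph, reachable from Well: {Well, P5}.
Min-cut edges: Well→P2 (8), Well→M1 (12), P5→P1 (6); capacity 8 + 12 + 6 = 26.
This cut is saturated, so no flow can exceed 26.

26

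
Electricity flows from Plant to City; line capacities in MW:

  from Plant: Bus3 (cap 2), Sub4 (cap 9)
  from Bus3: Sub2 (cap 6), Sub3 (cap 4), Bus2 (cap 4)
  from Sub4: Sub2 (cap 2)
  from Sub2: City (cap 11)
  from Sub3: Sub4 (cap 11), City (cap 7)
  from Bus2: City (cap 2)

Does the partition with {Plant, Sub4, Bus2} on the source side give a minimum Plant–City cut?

Given cut capacity: 2 + 2 + 2 = 6.
Augment Plant→Bus3→Sub2→City: bottleneck 2, flow now 2.
Augment Plant→Sub4→Sub2→City: bottleneck 2, flow now 4.
No augmenting path remains; maximum flow = 4.
In the residual graph, reachable from Plant: {Plant, Sub4}.
Min-cut edges: Plant→Bus3 (2), Sub4→Sub2 (2); capacity 2 + 2 = 4.
Cut capacity 6 exceeds the max flow 4, so it is not minimum.

No — its capacity is 6, but the minimum cut has capacity 4.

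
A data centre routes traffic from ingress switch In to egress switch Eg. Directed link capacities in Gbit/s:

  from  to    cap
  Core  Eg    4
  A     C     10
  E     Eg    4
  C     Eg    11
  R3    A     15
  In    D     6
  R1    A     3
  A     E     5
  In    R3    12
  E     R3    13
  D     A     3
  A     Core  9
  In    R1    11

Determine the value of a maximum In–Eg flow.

Augment In→R1→A→C→Eg: bottleneck 3, flow now 3.
Augment In→D→A→C→Eg: bottleneck 3, flow now 6.
Augment In→R3→A→C→Eg: bottleneck 4, flow now 10.
Augment In→R3→A→E→Eg: bottleneck 4, flow now 14.
Augment In→R3→A→Core→Eg: bottleneck 4, flow now 18.
No augmenting path remains; maximum flow = 18.
In the residual graph, reachable from In: {In, R1, D}.
Min-cut edges: In→R3 (12), R1→A (3), D→A (3); capacity 12 + 3 + 3 = 18.
This cut is saturated, so no flow can exceed 18.

18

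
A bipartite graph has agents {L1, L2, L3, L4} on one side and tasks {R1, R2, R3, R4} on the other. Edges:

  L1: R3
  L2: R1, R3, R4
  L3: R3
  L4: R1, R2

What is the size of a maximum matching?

Unit-capacity flow: source→left, listed edges, right→sink; max matching = max flow.
Augmenting path L1→R3 (+1); matched 1.
Augmenting path L2→R1 (+1); matched 2.
Augmenting path L4→R2 (+1); matched 3.
No augmenting path remains; maximum matching = 3.
König certificate: {L2, L4, R3} is a vertex cover of size 3 (every listed pair touches it), so no matching can be larger.

3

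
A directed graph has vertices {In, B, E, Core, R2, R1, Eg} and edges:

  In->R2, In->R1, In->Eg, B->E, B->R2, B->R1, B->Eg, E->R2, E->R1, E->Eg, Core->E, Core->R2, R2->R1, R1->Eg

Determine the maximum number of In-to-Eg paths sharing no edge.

Assign every edge capacity 1; by Menger, the answer equals the max flow.
Path In→Eg (+1); total 1.
Path In→R1→Eg (+1); total 2.
No residual In→Eg path; max flow = 2.
Certifying cut of size 2: {In→Eg, R1→Eg}.

2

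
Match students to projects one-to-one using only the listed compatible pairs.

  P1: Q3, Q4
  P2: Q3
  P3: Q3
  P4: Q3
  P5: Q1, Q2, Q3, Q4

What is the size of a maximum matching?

3

Unit-capacity flow: source→left, listed edges, right→sink; max matching = max flow.
Augmenting path P1→Q3 (+1); matched 1.
Augmenting path P5→Q1 (+1); matched 2.
Augmenting path P2→Q3→P1→Q4 (+1); matched 3.
No augmenting path remains; maximum matching = 3.
König certificate: {P1, P5, Q3} is a vertex cover of size 3 (every listed pair touches it), so no matching can be larger.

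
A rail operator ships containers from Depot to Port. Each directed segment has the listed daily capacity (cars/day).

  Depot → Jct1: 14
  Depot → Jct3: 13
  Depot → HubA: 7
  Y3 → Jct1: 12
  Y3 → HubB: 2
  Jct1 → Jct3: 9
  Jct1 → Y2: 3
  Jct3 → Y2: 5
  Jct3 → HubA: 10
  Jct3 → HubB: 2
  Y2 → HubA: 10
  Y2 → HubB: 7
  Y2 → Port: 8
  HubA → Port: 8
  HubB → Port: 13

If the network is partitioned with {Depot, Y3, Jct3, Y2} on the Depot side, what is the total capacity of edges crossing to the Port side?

Edges leaving {Depot, Y3, Jct3, Y2}: Depot→Jct1 (14), Depot→HubA (7), Y3→Jct1 (12), Y3→HubB (2), Jct3→HubA (10), Jct3→HubB (2), Y2→HubA (10), Y2→HubB (7), Y2→Port (8).
Cut capacity = 14 + 7 + 12 + 2 + 10 + 2 + 10 + 7 + 8 = 72.

72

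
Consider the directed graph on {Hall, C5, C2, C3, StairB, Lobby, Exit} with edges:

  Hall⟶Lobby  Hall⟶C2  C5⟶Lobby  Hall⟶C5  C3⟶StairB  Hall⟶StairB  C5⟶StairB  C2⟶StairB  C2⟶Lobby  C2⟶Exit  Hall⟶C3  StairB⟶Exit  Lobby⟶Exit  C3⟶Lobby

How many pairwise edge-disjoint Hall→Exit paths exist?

Assign every edge capacity 1; by Menger, the answer equals the max flow.
Path Hall→C2→Exit (+1); total 1.
Path Hall→StairB→Exit (+1); total 2.
Path Hall→Lobby→Exit (+1); total 3.
No residual Hall→Exit path; max flow = 3.
Certifying cut of size 3: {Hall→C2, Lobby→Exit, StairB→Exit}.

3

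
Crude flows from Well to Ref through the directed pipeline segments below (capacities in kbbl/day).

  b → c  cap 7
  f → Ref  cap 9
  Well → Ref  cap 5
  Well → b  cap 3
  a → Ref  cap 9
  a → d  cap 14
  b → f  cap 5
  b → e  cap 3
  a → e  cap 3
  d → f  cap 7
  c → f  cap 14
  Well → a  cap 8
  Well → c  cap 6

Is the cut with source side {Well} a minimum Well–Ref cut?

Given cut capacity: 8 + 3 + 6 + 5 = 22.
Augment Well→Ref: bottleneck 5, flow now 5.
Augment Well→a→Ref: bottleneck 8, flow now 13.
Augment Well→b→f→Ref: bottleneck 3, flow now 16.
Augment Well→c→f→Ref: bottleneck 6, flow now 22.
No augmenting path remains; maximum flow = 22.
Cut capacity 22 equals the max flow, so it is a minimum cut.

Yes — it is a minimum cut (capacity 22).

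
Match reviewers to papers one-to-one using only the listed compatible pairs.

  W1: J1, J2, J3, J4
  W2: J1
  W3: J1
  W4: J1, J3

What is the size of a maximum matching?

Unit-capacity flow: source→left, listed edges, right→sink; max matching = max flow.
Augmenting path W1→J1 (+1); matched 1.
Augmenting path W4→J3 (+1); matched 2.
Augmenting path W2→J1→W1→J2 (+1); matched 3.
No augmenting path remains; maximum matching = 3.
König certificate: {W1, W4, J1} is a vertex cover of size 3 (every listed pair touches it), so no matching can be larger.

3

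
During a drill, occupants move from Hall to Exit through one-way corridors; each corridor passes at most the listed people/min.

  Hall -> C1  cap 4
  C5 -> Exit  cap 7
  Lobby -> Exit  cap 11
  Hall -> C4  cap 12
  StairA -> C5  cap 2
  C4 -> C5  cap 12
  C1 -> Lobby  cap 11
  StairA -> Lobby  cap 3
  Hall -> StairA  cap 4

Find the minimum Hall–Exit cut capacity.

14

Augment Hall→StairA→Lobby→Exit: bottleneck 3, flow now 3.
Augment Hall→StairA→C5→Exit: bottleneck 1, flow now 4.
Augment Hall→C1→Lobby→Exit: bottleneck 4, flow now 8.
Augment Hall→C4→C5→Exit: bottleneck 6, flow now 14.
No augmenting path remains; maximum flow = 14.
By max-flow min-cut, the minimum cut capacity equals the max flow.
In the residual graph, reachable from Hall: {Hall, StairA, C4, C5}.
Min-cut edges: Hall→C1 (4), StairA→Lobby (3), C5→Exit (7); capacity 4 + 3 + 7 = 14.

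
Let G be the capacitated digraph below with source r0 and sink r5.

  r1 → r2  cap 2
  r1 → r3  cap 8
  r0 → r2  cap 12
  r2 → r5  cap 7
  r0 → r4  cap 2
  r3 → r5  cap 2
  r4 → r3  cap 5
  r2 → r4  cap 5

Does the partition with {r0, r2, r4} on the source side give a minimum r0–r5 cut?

Given cut capacity: 7 + 5 = 12.
Augment r0→r2→r5: bottleneck 7, flow now 7.
Augment r0→r4→r3→r5: bottleneck 2, flow now 9.
No augmenting path remains; maximum flow = 9.
In the residual graph, reachable from r0: {r0, r2, r3, r4}.
Min-cut edges: r2→r5 (7), r3→r5 (2); capacity 7 + 2 = 9.
Cut capacity 12 exceeds the max flow 9, so it is not minimum.

No — its capacity is 12, but the minimum cut has capacity 9.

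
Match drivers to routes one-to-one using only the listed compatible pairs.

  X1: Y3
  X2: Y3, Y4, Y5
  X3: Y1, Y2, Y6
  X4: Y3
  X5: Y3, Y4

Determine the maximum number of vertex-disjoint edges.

4

Unit-capacity flow: source→left, listed edges, right→sink; max matching = max flow.
Augmenting path X1→Y3 (+1); matched 1.
Augmenting path X2→Y4 (+1); matched 2.
Augmenting path X3→Y1 (+1); matched 3.
Augmenting path X5→Y4→X2→Y5 (+1); matched 4.
No augmenting path remains; maximum matching = 4.
König certificate: {X2, X3, X5, Y3} is a vertex cover of size 4 (every listed pair touches it), so no matching can be larger.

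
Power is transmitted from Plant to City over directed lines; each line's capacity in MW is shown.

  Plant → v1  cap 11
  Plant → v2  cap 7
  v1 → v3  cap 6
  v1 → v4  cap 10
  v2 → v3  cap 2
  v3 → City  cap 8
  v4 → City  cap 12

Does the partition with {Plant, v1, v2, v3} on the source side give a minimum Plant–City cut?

No — its capacity is 18, but the minimum cut has capacity 13.

Given cut capacity: 10 + 8 = 18.
Augment Plant→v1→v3→City: bottleneck 6, flow now 6.
Augment Plant→v1→v4→City: bottleneck 5, flow now 11.
Augment Plant→v2→v3→City: bottleneck 2, flow now 13.
No augmenting path remains; maximum flow = 13.
In the residual graph, reachable from Plant: {Plant, v2}.
Min-cut edges: Plant→v1 (11), v2→v3 (2); capacity 11 + 2 = 13.
Cut capacity 18 exceeds the max flow 13, so it is not minimum.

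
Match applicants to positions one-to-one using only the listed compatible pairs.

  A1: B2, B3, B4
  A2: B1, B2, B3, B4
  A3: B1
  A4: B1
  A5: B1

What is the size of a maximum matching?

Unit-capacity flow: source→left, listed edges, right→sink; max matching = max flow.
Augmenting path A1→B2 (+1); matched 1.
Augmenting path A2→B1 (+1); matched 2.
Augmenting path A3→B1→A2→B3 (+1); matched 3.
No augmenting path remains; maximum matching = 3.
König certificate: {A1, A2, B1} is a vertex cover of size 3 (every listed pair touches it), so no matching can be larger.

3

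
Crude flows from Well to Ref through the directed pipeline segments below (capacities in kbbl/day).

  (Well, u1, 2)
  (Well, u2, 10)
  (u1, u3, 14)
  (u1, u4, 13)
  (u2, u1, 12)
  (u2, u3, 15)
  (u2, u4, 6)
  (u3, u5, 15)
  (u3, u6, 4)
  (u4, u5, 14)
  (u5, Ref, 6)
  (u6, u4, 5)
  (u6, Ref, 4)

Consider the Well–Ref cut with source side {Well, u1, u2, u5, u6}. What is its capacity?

Edges leaving {Well, u1, u2, u5, u6}: u1→u3 (14), u1→u4 (13), u2→u3 (15), u2→u4 (6), u5→Ref (6), u6→u4 (5), u6→Ref (4).
Cut capacity = 14 + 13 + 15 + 6 + 6 + 5 + 4 = 63.

63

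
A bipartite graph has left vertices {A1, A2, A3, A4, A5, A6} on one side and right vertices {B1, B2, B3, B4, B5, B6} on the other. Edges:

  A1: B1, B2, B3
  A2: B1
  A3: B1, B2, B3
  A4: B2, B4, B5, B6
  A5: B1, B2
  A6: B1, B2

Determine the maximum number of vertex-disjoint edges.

4

Unit-capacity flow: source→left, listed edges, right→sink; max matching = max flow.
Augmenting path A1→B1 (+1); matched 1.
Augmenting path A3→B2 (+1); matched 2.
Augmenting path A4→B4 (+1); matched 3.
Augmenting path A2→B1→A1→B3 (+1); matched 4.
No augmenting path remains; maximum matching = 4.
König certificate: {A4, B1, B2, B3} is a vertex cover of size 4 (every listed pair touches it), so no matching can be larger.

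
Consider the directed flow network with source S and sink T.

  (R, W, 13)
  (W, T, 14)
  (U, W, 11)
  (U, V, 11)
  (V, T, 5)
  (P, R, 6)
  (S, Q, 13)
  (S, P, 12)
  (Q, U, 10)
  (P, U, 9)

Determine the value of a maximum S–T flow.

Augment S→P→R→W→T: bottleneck 6, flow now 6.
Augment S→P→U→V→T: bottleneck 5, flow now 11.
Augment S→P→U→W→T: bottleneck 1, flow now 12.
Augment S→Q→U→W→T: bottleneck 7, flow now 19.
No augmenting path remains; maximum flow = 19.
In the residual graph, reachable from S: {S, P, Q, R, U, V, W}.
Min-cut edges: V→T (5), W→T (14); capacity 5 + 14 = 19.
This cut is saturated, so no flow can exceed 19.

19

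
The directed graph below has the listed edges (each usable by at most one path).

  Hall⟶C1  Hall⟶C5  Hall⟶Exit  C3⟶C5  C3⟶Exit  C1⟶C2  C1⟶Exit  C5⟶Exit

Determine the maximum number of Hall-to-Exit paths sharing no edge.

Assign every edge capacity 1; by Menger, the answer equals the max flow.
Path Hall→Exit (+1); total 1.
Path Hall→C1→Exit (+1); total 2.
Path Hall→C5→Exit (+1); total 3.
No residual Hall→Exit path; max flow = 3.
Certifying cut of size 3: {Hall→C1, Hall→C5, Hall→Exit}.

3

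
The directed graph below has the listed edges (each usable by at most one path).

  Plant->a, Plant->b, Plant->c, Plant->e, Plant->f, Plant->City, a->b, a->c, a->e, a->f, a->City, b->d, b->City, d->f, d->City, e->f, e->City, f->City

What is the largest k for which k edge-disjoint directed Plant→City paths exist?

5

Assign every edge capacity 1; by Menger, the answer equals the max flow.
Path Plant→City (+1); total 1.
Path Plant→a→City (+1); total 2.
Path Plant→b→City (+1); total 3.
Path Plant→e→City (+1); total 4.
Path Plant→f→City (+1); total 5.
No residual Plant→City path; max flow = 5.
Certifying cut of size 5: {Plant→City, Plant→a, Plant→b, Plant→e, Plant→f}.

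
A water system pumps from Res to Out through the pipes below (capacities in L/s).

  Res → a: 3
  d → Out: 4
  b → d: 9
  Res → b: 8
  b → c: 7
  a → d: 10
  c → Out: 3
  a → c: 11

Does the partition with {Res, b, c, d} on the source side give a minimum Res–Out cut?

No — its capacity is 10, but the minimum cut has capacity 7.

Given cut capacity: 3 + 3 + 4 = 10.
Augment Res→a→c→Out: bottleneck 3, flow now 3.
Augment Res→b→d→Out: bottleneck 4, flow now 7.
No augmenting path remains; maximum flow = 7.
In the residual graph, reachable from Res: {Res, a, b, c, d}.
Min-cut edges: c→Out (3), d→Out (4); capacity 3 + 4 = 7.
Cut capacity 10 exceeds the max flow 7, so it is not minimum.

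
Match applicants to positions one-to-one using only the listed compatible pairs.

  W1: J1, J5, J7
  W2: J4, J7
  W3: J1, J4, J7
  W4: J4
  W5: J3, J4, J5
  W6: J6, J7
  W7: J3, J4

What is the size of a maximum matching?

6

Unit-capacity flow: source→left, listed edges, right→sink; max matching = max flow.
Augmenting path W1→J1 (+1); matched 1.
Augmenting path W2→J4 (+1); matched 2.
Augmenting path W3→J7 (+1); matched 3.
Augmenting path W5→J3 (+1); matched 4.
Augmenting path W6→J6 (+1); matched 5.
Augmenting path W7→J3→W5→J5 (+1); matched 6.
No augmenting path remains; maximum matching = 6.
König certificate: {W6, J1, J3, J4, J5, J7} is a vertex cover of size 6 (every listed pair touches it), so no matching can be larger.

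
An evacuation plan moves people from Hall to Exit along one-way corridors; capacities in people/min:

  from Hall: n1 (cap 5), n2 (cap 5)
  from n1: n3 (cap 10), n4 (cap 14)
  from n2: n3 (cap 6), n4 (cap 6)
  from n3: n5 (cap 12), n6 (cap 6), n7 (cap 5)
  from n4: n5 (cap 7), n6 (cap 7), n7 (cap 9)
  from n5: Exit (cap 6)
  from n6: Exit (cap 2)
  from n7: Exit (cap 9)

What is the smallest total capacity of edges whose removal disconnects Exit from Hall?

10

Augment Hall→n1→n3→n5→Exit: bottleneck 5, flow now 5.
Augment Hall→n2→n3→n5→Exit: bottleneck 1, flow now 6.
Augment Hall→n2→n3→n6→Exit: bottleneck 2, flow now 8.
Augment Hall→n2→n3→n7→Exit: bottleneck 2, flow now 10.
No augmenting path remains; maximum flow = 10.
By max-flow min-cut, the minimum cut capacity equals the max flow.
In the residual graph, reachable from Hall: {Hall}.
Min-cut edges: Hall→n1 (5), Hall→n2 (5); capacity 5 + 5 = 10.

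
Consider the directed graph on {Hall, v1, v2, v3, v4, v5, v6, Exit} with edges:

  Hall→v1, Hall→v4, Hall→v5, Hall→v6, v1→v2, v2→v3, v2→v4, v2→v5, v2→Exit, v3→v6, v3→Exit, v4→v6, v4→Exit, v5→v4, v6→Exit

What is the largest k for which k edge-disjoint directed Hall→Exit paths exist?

Assign every edge capacity 1; by Menger, the answer equals the max flow.
Path Hall→v4→Exit (+1); total 1.
Path Hall→v6→Exit (+1); total 2.
Path Hall→v1→v2→Exit (+1); total 3.
No residual Hall→Exit path; max flow = 3.
Certifying cut of size 3: {Hall→v1, v4→Exit, v6→Exit}.

3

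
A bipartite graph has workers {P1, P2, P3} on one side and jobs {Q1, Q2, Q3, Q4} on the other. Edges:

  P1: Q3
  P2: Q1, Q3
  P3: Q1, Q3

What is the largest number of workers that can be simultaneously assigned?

2

Unit-capacity flow: source→left, listed edges, right→sink; max matching = max flow.
Augmenting path P1→Q3 (+1); matched 1.
Augmenting path P2→Q1 (+1); matched 2.
No augmenting path remains; maximum matching = 2.
König certificate: {Q1, Q3} is a vertex cover of size 2 (every listed pair touches it), so no matching can be larger.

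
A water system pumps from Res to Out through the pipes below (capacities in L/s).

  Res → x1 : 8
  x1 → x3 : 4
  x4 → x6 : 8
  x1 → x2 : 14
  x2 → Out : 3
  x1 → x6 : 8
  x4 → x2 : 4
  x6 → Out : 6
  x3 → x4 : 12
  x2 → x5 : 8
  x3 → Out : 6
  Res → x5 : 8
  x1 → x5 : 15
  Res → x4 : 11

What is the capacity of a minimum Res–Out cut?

Augment Res→x1→x2→Out: bottleneck 3, flow now 3.
Augment Res→x1→x3→Out: bottleneck 4, flow now 7.
Augment Res→x1→x6→Out: bottleneck 1, flow now 8.
Augment Res→x4→x6→Out: bottleneck 5, flow now 13.
No augmenting path remains; maximum flow = 13.
By max-flow min-cut, the minimum cut capacity equals the max flow.
In the residual graph, reachable from Res: {Res, x1, x2, x4, x5, x6}.
Min-cut edges: x1→x3 (4), x2→Out (3), x6→Out (6); capacity 4 + 3 + 6 = 13.

13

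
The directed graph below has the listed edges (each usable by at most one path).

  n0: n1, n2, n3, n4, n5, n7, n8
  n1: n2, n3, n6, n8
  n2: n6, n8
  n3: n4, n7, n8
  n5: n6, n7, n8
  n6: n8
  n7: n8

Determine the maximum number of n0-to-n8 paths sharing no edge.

Assign every edge capacity 1; by Menger, the answer equals the max flow.
Path n0→n8 (+1); total 1.
Path n0→n1→n8 (+1); total 2.
Path n0→n2→n8 (+1); total 3.
Path n0→n3→n8 (+1); total 4.
Path n0→n5→n8 (+1); total 5.
Path n0→n7→n8 (+1); total 6.
No residual n0→n8 path; max flow = 6.
Certifying cut of size 6: {n0→n1, n0→n2, n0→n3, n0→n5, n0→n7, n0→n8}.

6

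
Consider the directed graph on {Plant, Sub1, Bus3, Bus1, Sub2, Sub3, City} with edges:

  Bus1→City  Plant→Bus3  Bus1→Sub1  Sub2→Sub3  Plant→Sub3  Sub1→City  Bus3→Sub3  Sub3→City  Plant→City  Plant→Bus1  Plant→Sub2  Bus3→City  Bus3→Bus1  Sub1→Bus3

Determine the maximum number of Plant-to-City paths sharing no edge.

Assign every edge capacity 1; by Menger, the answer equals the max flow.
Path Plant→City (+1); total 1.
Path Plant→Bus3→City (+1); total 2.
Path Plant→Bus1→City (+1); total 3.
Path Plant→Sub3→City (+1); total 4.
No residual Plant→City path; max flow = 4.
Certifying cut of size 4: {Plant→Bus1, Plant→Bus3, Plant→City, Sub3→City}.

4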